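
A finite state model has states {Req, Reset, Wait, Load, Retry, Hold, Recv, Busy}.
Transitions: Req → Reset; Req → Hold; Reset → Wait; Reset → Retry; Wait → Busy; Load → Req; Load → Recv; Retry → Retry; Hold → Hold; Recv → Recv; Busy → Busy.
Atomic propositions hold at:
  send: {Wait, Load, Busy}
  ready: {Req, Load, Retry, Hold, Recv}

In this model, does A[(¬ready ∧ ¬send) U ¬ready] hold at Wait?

Yes

Sat(¬ready) = {Reset, Wait, Busy}
Sat(¬send) = {Req, Reset, Retry, Hold, Recv}
Sat(¬ready ∧ ¬send) = {Reset}
A[(¬ready ∧ ¬send) U ¬ready]: least fixpoint, start Z0 = Sat(¬ready) = {Reset, Wait, Busy}, add states in Sat(¬ready ∧ ¬send) with every successor in Z. Already a fixed point.
Sat(A[(¬ready ∧ ¬send) U ¬ready]) = {Reset, Wait, Busy}
Wait ∈ Sat(A[(¬ready ∧ ¬send) U ¬ready]) = {Reset, Wait, Busy}, so the formula holds at Wait.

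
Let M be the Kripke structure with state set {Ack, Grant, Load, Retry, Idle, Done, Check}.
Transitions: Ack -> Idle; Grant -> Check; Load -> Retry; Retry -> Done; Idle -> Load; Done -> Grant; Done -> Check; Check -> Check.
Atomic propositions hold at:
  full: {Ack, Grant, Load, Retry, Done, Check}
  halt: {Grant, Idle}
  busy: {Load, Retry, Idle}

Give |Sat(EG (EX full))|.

Sat(EX full) = {s : some successor in {Ack, Grant, Load, Retry, Done, Check}} = {Grant, Load, Retry, Idle, Done, Check}
EG (EX full): greatest fixpoint, start Z0 = {Grant, Load, Retry, Idle, Done, Check}, keep only states in Sat with some successor in Z. Already a fixed point.
Sat(EG (EX full)) = {Grant, Load, Retry, Idle, Done, Check}
|Sat(EG (EX full))| = |{Grant, Load, Retry, Idle, Done, Check}| = 6.

6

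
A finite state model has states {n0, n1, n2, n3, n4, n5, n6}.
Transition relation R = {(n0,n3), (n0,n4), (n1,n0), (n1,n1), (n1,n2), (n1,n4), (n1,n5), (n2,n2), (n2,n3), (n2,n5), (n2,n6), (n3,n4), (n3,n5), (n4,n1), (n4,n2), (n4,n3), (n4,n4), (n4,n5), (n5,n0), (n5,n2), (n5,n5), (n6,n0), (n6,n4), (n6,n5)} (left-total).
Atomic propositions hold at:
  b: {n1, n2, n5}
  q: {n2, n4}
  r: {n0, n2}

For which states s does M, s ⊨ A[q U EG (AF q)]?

{n2, n4}

AF q: least fixpoint, start Z0 = {n2, n4}, add states with every successor in Z. Already a fixed point.
Sat(AF q) = {n2, n4}
EG (AF q): greatest fixpoint, start Z0 = {n2, n4}, keep only states in Sat with some successor in Z. Already a fixed point.
Sat(EG (AF q)) = {n2, n4}
A[q U EG (AF q)]: least fixpoint, start Z0 = Sat(EG (AF q)) = {n2, n4}, add states in Sat(q) with every successor in Z. Already a fixed point.
Sat(A[q U EG (AF q)]) = {n2, n4}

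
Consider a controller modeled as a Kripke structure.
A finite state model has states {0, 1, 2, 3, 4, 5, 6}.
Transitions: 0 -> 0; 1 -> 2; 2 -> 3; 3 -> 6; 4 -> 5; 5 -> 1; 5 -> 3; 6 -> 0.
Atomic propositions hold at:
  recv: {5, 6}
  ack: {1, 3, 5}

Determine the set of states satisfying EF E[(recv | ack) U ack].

Sat(recv | ack) = {1, 3, 5, 6}
E[(recv | ack) U ack]: least fixpoint, start Z0 = Sat(ack) = {1, 3, 5}, add states in Sat(recv | ack) with some successor in Z. Already a fixed point.
Sat(E[(recv | ack) U ack]) = {1, 3, 5}
EF E[(recv | ack) U ack]: least fixpoint, start Z0 = {1, 3, 5}, add states with some successor in Z. Z1 = {1, 2, 3, 4, 5}; fixed.
Sat(EF E[(recv | ack) U ack]) = {1, 2, 3, 4, 5}

{1, 2, 3, 4, 5}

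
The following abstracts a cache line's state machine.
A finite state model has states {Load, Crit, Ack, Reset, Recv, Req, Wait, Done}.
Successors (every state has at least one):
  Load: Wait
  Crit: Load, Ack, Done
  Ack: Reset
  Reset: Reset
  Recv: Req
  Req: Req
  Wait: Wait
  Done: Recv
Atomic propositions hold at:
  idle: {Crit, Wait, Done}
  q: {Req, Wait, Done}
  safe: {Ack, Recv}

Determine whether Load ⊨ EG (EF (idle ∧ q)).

Sat(idle ∧ q) = {Wait, Done}
EF (idle ∧ q): least fixpoint, start Z0 = {Wait, Done}, add states with some successor in Z. Z1 = {Load, Crit, Wait, Done}; fixed.
Sat(EF (idle ∧ q)) = {Load, Crit, Wait, Done}
EG (EF (idle ∧ q)): greatest fixpoint, start Z0 = {Load, Crit, Wait, Done}, keep only states in Sat with some successor in Z. Z1 = {Load, Crit, Wait}; fixed.
Sat(EG (EF (idle ∧ q))) = {Load, Crit, Wait}
Load ∈ Sat(EG (EF (idle ∧ q))) = {Load, Crit, Wait}, so the formula holds at Load.

Yes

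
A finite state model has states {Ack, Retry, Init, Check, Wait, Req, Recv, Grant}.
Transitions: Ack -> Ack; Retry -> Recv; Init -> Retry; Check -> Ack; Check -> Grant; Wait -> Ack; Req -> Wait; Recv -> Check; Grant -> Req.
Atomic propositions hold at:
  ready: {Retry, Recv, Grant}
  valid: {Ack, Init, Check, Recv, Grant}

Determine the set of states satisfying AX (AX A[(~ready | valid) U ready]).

{Init}

Sat(~ready) = {Ack, Init, Check, Wait, Req}
Sat(~ready | valid) = {Ack, Init, Check, Wait, Req, Recv, Grant}
A[(~ready | valid) U ready]: least fixpoint, start Z0 = Sat(ready) = {Retry, Recv, Grant}, add states in Sat(~ready | valid) with every successor in Z. Z1 = {Retry, Init, Recv, Grant}; fixed.
Sat(A[(~ready | valid) U ready]) = {Retry, Init, Recv, Grant}
Sat(AX A[(~ready | valid) U ready]) = {s : every successor in {Retry, Init, Recv, Grant}} = {Retry, Init}
Sat(AX (AX A[(~ready | valid) U ready])) = {s : every successor in {Retry, Init}} = {Init}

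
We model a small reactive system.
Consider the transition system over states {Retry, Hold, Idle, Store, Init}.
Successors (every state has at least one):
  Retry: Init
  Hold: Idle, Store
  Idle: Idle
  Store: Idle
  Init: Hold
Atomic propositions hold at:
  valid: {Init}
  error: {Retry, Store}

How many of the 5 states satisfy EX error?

1

Sat(EX error) = {s : some successor in {Retry, Store}} = {Hold}
|Sat(EX error)| = |{Hold}| = 1.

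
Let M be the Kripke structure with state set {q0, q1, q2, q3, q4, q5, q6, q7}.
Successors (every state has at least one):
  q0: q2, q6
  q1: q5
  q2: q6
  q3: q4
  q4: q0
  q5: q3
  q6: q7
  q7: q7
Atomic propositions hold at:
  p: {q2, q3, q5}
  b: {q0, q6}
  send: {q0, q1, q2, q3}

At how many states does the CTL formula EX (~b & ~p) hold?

Sat(~b) = {q1, q2, q3, q4, q5, q7}
Sat(~p) = {q0, q1, q4, q6, q7}
Sat(~b & ~p) = {q1, q4, q7}
Sat(EX (~b & ~p)) = {s : some successor in {q1, q4, q7}} = {q3, q6, q7}
|Sat(EX (~b & ~p))| = |{q3, q6, q7}| = 3.

3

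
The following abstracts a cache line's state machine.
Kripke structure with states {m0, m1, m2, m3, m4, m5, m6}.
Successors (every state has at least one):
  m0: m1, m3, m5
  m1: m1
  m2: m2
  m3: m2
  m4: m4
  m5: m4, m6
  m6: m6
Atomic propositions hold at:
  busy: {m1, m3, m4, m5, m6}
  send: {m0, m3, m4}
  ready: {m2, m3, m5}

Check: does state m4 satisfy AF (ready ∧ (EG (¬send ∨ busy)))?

No

Sat(¬send) = {m1, m2, m5, m6}
Sat(¬send ∨ busy) = {m1, m2, m3, m4, m5, m6}
EG (¬send ∨ busy): greatest fixpoint, start Z0 = {m1, m2, m3, m4, m5, m6}, keep only states in Sat with some successor in Z. Already a fixed point.
Sat(EG (¬send ∨ busy)) = {m1, m2, m3, m4, m5, m6}
Sat(ready ∧ (EG (¬send ∨ busy))) = {m2, m3, m5}
AF (ready ∧ (EG (¬send ∨ busy))): least fixpoint, start Z0 = {m2, m3, m5}, add states with every successor in Z. Already a fixed point.
Sat(AF (ready ∧ (EG (¬send ∨ busy)))) = {m2, m3, m5}
m4 ∉ Sat(AF (ready ∧ (EG (¬send ∨ busy)))) = {m2, m3, m5}, so the formula does not hold at m4.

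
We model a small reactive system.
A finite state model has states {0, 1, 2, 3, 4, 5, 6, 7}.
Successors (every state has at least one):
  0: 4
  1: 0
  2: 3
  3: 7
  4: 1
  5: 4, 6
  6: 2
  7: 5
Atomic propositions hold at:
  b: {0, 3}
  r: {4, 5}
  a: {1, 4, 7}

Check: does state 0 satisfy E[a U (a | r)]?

Sat(a | r) = {1, 4, 5, 7}
E[a U (a | r)]: least fixpoint, start Z0 = Sat((a | r)) = {1, 4, 5, 7}, add states in Sat(a) with some successor in Z. Already a fixed point.
Sat(E[a U (a | r)]) = {1, 4, 5, 7}
0 ∉ Sat(E[a U (a | r)]) = {1, 4, 5, 7}, so the formula does not hold at 0.

No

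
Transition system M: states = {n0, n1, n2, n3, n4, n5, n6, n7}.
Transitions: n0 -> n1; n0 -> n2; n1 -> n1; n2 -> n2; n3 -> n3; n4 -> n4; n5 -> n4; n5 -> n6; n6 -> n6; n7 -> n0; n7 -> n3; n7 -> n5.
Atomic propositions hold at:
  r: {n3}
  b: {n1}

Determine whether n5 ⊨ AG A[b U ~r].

Yes

Sat(~r) = {n0, n1, n2, n4, n5, n6, n7}
A[b U ~r]: least fixpoint, start Z0 = Sat(~r) = {n0, n1, n2, n4, n5, n6, n7}, add states in Sat(b) with every successor in Z. Already a fixed point.
Sat(A[b U ~r]) = {n0, n1, n2, n4, n5, n6, n7}
AG A[b U ~r]: greatest fixpoint, start Z0 = {n0, n1, n2, n4, n5, n6, n7}, keep only states in Sat with every successor in Z. Z1 = {n0, n1, n2, n4, n5, n6}; fixed.
Sat(AG A[b U ~r]) = {n0, n1, n2, n4, n5, n6}
n5 ∈ Sat(AG A[b U ~r]) = {n0, n1, n2, n4, n5, n6}, so the formula holds at n5.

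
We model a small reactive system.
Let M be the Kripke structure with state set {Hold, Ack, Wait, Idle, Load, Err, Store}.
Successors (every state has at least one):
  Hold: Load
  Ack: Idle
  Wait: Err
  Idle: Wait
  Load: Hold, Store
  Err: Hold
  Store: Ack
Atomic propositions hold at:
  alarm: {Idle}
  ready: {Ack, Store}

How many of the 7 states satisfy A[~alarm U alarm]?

3

Sat(~alarm) = {Hold, Ack, Wait, Load, Err, Store}
A[~alarm U alarm]: least fixpoint, start Z0 = Sat(alarm) = {Idle}, add states in Sat(~alarm) with every successor in Z. Z1 = {Ack, Idle}; Z2 = {Ack, Idle, Store}; fixed.
Sat(A[~alarm U alarm]) = {Ack, Idle, Store}
|Sat(A[~alarm U alarm])| = |{Ack, Idle, Store}| = 3.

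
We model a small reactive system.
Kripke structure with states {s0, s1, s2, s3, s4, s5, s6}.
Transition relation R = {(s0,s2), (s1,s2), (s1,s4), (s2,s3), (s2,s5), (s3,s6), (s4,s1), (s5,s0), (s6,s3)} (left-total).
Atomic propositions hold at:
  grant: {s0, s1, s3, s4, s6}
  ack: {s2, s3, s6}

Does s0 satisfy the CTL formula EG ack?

No

EG ack: greatest fixpoint, start Z0 = {s2, s3, s6}, keep only states in Sat with some successor in Z. Already a fixed point.
Sat(EG ack) = {s2, s3, s6}
s0 ∉ Sat(EG ack) = {s2, s3, s6}, so the formula does not hold at s0.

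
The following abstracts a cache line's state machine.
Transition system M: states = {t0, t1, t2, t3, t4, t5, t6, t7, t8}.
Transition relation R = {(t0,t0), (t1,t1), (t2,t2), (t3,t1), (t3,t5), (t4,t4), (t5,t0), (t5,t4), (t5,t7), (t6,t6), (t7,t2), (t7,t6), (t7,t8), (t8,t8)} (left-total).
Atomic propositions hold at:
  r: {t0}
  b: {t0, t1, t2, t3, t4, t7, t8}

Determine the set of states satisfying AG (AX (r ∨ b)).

{t0, t1, t2, t4, t8}

Sat(r ∨ b) = {t0, t1, t2, t3, t4, t7, t8}
Sat(AX (r ∨ b)) = {s : every successor in {t0, t1, t2, t3, t4, t7, t8}} = {t0, t1, t2, t4, t5, t8}
AG (AX (r ∨ b)): greatest fixpoint, start Z0 = {t0, t1, t2, t4, t5, t8}, keep only states in Sat with every successor in Z. Z1 = {t0, t1, t2, t4, t8}; fixed.
Sat(AG (AX (r ∨ b))) = {t0, t1, t2, t4, t8}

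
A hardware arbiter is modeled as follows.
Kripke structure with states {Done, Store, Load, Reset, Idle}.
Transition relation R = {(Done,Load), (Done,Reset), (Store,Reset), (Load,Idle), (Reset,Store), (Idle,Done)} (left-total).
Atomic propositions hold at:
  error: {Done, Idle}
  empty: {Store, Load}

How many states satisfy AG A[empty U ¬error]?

Sat(¬error) = {Store, Load, Reset}
A[empty U ¬error]: least fixpoint, start Z0 = Sat(¬error) = {Store, Load, Reset}, add states in Sat(empty) with every successor in Z. Already a fixed point.
Sat(A[empty U ¬error]) = {Store, Load, Reset}
AG A[empty U ¬error]: greatest fixpoint, start Z0 = {Store, Load, Reset}, keep only states in Sat with every successor in Z. Z1 = {Store, Reset}; fixed.
Sat(AG A[empty U ¬error]) = {Store, Reset}
|Sat(AG A[empty U ¬error])| = |{Store, Reset}| = 2.

2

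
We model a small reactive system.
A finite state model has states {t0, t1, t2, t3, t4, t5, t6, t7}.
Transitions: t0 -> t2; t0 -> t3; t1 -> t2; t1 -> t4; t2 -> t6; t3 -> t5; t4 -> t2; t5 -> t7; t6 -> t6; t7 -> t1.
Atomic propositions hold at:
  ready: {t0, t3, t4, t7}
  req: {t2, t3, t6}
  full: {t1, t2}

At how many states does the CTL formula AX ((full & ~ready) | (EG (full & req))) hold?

Sat(~ready) = {t1, t2, t5, t6}
Sat(full & ~ready) = {t1, t2}
Sat(full & req) = {t2}
EG (full & req): greatest fixpoint, start Z0 = {t2}, keep only states in Sat with some successor in Z. Z1 = ∅; fixed.
Sat(EG (full & req)) = ∅
Sat((full & ~ready) | (EG (full & req))) = {t1, t2}
Sat(AX ((full & ~ready) | (EG (full & req)))) = {s : every successor in {t1, t2}} = {t4, t7}
|Sat(AX ((full & ~ready) | (EG (full & req))))| = |{t4, t7}| = 2.

2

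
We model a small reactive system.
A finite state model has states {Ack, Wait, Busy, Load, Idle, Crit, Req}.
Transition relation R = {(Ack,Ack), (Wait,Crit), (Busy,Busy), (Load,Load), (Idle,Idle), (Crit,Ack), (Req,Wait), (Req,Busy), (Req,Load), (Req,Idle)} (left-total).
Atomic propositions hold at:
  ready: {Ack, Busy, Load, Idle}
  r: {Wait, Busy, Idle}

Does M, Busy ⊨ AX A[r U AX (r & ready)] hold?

Sat(r & ready) = {Busy, Idle}
Sat(AX (r & ready)) = {s : every successor in {Busy, Idle}} = {Busy, Idle}
A[r U AX (r & ready)]: least fixpoint, start Z0 = Sat(AX (r & ready)) = {Busy, Idle}, add states in Sat(r) with every successor in Z. Already a fixed point.
Sat(A[r U AX (r & ready)]) = {Busy, Idle}
Sat(AX A[r U AX (r & ready)]) = {s : every successor in {Busy, Idle}} = {Busy, Idle}
Busy ∈ Sat(AX A[r U AX (r & ready)]) = {Busy, Idle}, so the formula holds at Busy.

Yes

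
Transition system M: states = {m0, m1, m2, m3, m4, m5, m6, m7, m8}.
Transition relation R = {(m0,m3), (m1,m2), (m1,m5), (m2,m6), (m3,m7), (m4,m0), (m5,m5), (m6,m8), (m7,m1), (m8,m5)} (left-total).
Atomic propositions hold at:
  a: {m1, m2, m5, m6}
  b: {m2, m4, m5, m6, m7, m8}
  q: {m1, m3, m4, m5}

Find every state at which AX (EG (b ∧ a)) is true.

Sat(b ∧ a) = {m2, m5, m6}
EG (b ∧ a): greatest fixpoint, start Z0 = {m2, m5, m6}, keep only states in Sat with some successor in Z. Z1 = {m2, m5}; Z2 = {m5}; fixed.
Sat(EG (b ∧ a)) = {m5}
Sat(AX (EG (b ∧ a))) = {s : every successor in {m5}} = {m5, m8}

{m5, m8}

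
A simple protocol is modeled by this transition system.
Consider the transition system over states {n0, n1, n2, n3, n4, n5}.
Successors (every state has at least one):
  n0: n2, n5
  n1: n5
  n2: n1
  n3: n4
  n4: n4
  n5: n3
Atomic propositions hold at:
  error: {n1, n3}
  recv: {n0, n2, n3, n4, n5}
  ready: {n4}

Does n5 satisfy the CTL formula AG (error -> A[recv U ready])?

Yes

A[recv U ready]: least fixpoint, start Z0 = Sat(ready) = {n4}, add states in Sat(recv) with every successor in Z. Z1 = {n3, n4}; Z2 = {n3, n4, n5}; fixed.
Sat(A[recv U ready]) = {n3, n4, n5}
Sat(error -> A[recv U ready]) = {n0, n2, n3, n4, n5}
AG (error -> A[recv U ready]): greatest fixpoint, start Z0 = {n0, n2, n3, n4, n5}, keep only states in Sat with every successor in Z. Z1 = {n0, n3, n4, n5}; Z2 = {n3, n4, n5}; fixed.
Sat(AG (error -> A[recv U ready])) = {n3, n4, n5}
n5 ∈ Sat(AG (error -> A[recv U ready])) = {n3, n4, n5}, so the formula holds at n5.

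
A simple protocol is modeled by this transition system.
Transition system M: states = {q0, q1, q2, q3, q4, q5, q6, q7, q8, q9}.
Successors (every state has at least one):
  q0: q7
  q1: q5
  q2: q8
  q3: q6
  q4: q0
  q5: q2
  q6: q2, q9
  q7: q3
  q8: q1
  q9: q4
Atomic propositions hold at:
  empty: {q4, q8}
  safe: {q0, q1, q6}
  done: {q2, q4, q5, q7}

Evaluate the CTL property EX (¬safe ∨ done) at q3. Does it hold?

Sat(¬safe) = {q2, q3, q4, q5, q7, q8, q9}
Sat(¬safe ∨ done) = {q2, q3, q4, q5, q7, q8, q9}
Sat(EX (¬safe ∨ done)) = {s : some successor in {q2, q3, q4, q5, q7, q8, q9}} = {q0, q1, q2, q5, q6, q7, q9}
q3 ∉ Sat(EX (¬safe ∨ done)) = {q0, q1, q2, q5, q6, q7, q9}, so the formula does not hold at q3.

No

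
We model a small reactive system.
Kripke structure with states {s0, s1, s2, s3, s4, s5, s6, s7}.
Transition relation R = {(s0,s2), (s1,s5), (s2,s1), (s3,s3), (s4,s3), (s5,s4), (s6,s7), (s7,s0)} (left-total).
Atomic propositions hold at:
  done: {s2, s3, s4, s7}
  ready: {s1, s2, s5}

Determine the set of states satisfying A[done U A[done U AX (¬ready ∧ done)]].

Sat(¬ready) = {s0, s3, s4, s6, s7}
Sat(¬ready ∧ done) = {s3, s4, s7}
Sat(AX (¬ready ∧ done)) = {s : every successor in {s3, s4, s7}} = {s3, s4, s5, s6}
A[done U AX (¬ready ∧ done)]: least fixpoint, start Z0 = Sat(AX (¬ready ∧ done)) = {s3, s4, s5, s6}, add states in Sat(done) with every successor in Z. Already a fixed point.
Sat(A[done U AX (¬ready ∧ done)]) = {s3, s4, s5, s6}
A[done U A[done U AX (¬ready ∧ done)]]: least fixpoint, start Z0 = Sat(A[done U AX (¬ready ∧ done)]) = {s3, s4, s5, s6}, add states in Sat(done) with every successor in Z. Already a fixed point.
Sat(A[done U A[done U AX (¬ready ∧ done)]]) = {s3, s4, s5, s6}

{s3, s4, s5, s6}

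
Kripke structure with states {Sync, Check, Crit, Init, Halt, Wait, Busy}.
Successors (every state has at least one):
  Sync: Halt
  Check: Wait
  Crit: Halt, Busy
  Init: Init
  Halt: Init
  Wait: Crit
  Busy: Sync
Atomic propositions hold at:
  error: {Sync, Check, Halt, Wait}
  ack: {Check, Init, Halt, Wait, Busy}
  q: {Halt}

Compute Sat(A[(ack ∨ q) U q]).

Sat(ack ∨ q) = {Check, Init, Halt, Wait, Busy}
A[(ack ∨ q) U q]: least fixpoint, start Z0 = Sat(q) = {Halt}, add states in Sat(ack ∨ q) with every successor in Z. Already a fixed point.
Sat(A[(ack ∨ q) U q]) = {Halt}

{Halt}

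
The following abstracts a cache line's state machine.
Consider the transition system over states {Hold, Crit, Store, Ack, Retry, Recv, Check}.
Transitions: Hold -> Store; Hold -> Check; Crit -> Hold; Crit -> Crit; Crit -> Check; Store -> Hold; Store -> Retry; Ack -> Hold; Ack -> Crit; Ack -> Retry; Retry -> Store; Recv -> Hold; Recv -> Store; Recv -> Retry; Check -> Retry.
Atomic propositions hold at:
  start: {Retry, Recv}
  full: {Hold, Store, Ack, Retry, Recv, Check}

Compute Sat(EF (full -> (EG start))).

{Crit, Ack}

EG start: greatest fixpoint, start Z0 = {Retry, Recv}, keep only states in Sat with some successor in Z. Z1 = {Recv}; Z2 = ∅; fixed.
Sat(EG start) = ∅
Sat(full -> (EG start)) = {Crit}
EF (full -> (EG start)): least fixpoint, start Z0 = {Crit}, add states with some successor in Z. Z1 = {Crit, Ack}; fixed.
Sat(EF (full -> (EG start))) = {Crit, Ack}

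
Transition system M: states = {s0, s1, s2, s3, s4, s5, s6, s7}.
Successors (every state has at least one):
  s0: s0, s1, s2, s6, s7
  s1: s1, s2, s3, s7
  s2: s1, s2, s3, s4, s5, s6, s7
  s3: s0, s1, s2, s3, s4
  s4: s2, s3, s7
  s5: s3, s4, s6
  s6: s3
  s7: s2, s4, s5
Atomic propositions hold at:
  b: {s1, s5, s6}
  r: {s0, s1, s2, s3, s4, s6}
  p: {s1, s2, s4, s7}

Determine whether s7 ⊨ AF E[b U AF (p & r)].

Yes

Sat(p & r) = {s1, s2, s4}
AF (p & r): least fixpoint, start Z0 = {s1, s2, s4}, add states with every successor in Z. Already a fixed point.
Sat(AF (p & r)) = {s1, s2, s4}
E[b U AF (p & r)]: least fixpoint, start Z0 = Sat(AF (p & r)) = {s1, s2, s4}, add states in Sat(b) with some successor in Z. Z1 = {s1, s2, s4, s5}; fixed.
Sat(E[b U AF (p & r)]) = {s1, s2, s4, s5}
AF E[b U AF (p & r)]: least fixpoint, start Z0 = {s1, s2, s4, s5}, add states with every successor in Z. Z1 = {s1, s2, s4, s5, s7}; fixed.
Sat(AF E[b U AF (p & r)]) = {s1, s2, s4, s5, s7}
s7 ∈ Sat(AF E[b U AF (p & r)]) = {s1, s2, s4, s5, s7}, so the formula holds at s7.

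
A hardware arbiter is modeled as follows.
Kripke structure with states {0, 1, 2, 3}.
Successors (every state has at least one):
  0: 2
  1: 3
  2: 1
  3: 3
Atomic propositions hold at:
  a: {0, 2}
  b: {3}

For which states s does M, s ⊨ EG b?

{3}

EG b: greatest fixpoint, start Z0 = {3}, keep only states in Sat with some successor in Z. Already a fixed point.
Sat(EG b) = {3}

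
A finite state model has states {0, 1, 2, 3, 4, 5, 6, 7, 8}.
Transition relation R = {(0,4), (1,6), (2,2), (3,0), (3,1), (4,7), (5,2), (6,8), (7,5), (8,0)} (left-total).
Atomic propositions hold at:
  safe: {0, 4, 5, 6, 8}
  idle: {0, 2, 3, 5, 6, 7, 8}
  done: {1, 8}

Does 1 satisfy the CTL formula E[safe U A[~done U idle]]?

Sat(~done) = {0, 2, 3, 4, 5, 6, 7}
A[~done U idle]: least fixpoint, start Z0 = Sat(idle) = {0, 2, 3, 5, 6, 7, 8}, add states in Sat(~done) with every successor in Z. Z1 = {0, 2, 3, 4, 5, 6, 7, 8}; fixed.
Sat(A[~done U idle]) = {0, 2, 3, 4, 5, 6, 7, 8}
E[safe U A[~done U idle]]: least fixpoint, start Z0 = Sat(A[~done U idle]) = {0, 2, 3, 4, 5, 6, 7, 8}, add states in Sat(safe) with some successor in Z. Already a fixed point.
Sat(E[safe U A[~done U idle]]) = {0, 2, 3, 4, 5, 6, 7, 8}
1 ∉ Sat(E[safe U A[~done U idle]]) = {0, 2, 3, 4, 5, 6, 7, 8}, so the formula does not hold at 1.

No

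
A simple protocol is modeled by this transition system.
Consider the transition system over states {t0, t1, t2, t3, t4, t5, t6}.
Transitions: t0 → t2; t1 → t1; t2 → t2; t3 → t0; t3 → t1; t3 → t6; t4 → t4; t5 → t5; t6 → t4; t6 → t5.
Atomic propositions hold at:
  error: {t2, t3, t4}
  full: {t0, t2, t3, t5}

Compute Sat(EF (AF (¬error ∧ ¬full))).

Sat(¬error) = {t0, t1, t5, t6}
Sat(¬full) = {t1, t4, t6}
Sat(¬error ∧ ¬full) = {t1, t6}
AF (¬error ∧ ¬full): least fixpoint, start Z0 = {t1, t6}, add states with every successor in Z. Already a fixed point.
Sat(AF (¬error ∧ ¬full)) = {t1, t6}
EF (AF (¬error ∧ ¬full)): least fixpoint, start Z0 = {t1, t6}, add states with some successor in Z. Z1 = {t1, t3, t6}; fixed.
Sat(EF (AF (¬error ∧ ¬full))) = {t1, t3, t6}

{t1, t3, t6}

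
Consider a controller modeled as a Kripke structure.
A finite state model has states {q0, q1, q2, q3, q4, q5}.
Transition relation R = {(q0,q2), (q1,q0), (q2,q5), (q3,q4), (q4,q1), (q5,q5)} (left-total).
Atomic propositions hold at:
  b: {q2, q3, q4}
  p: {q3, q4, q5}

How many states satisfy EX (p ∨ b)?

4

Sat(p ∨ b) = {q2, q3, q4, q5}
Sat(EX (p ∨ b)) = {s : some successor in {q2, q3, q4, q5}} = {q0, q2, q3, q5}
|Sat(EX (p ∨ b))| = |{q0, q2, q3, q5}| = 4.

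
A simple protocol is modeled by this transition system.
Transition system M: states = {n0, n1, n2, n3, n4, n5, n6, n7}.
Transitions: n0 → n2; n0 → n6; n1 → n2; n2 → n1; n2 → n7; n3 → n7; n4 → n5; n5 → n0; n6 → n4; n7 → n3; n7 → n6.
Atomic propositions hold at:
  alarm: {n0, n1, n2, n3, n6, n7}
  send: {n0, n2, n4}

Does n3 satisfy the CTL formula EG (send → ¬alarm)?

Sat(¬alarm) = {n4, n5}
Sat(send → ¬alarm) = {n1, n3, n4, n5, n6, n7}
EG (send → ¬alarm): greatest fixpoint, start Z0 = {n1, n3, n4, n5, n6, n7}, keep only states in Sat with some successor in Z. Z1 = {n3, n4, n6, n7}; Z2 = {n3, n6, n7}; Z3 = {n3, n7}; fixed.
Sat(EG (send → ¬alarm)) = {n3, n7}
n3 ∈ Sat(EG (send → ¬alarm)) = {n3, n7}, so the formula holds at n3.

Yes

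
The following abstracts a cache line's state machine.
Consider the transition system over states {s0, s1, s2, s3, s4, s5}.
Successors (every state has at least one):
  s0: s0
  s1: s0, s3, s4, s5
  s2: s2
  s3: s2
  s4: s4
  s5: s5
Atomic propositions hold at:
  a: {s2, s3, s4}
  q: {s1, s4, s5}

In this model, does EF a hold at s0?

No

EF a: least fixpoint, start Z0 = {s2, s3, s4}, add states with some successor in Z. Z1 = {s1, s2, s3, s4}; fixed.
Sat(EF a) = {s1, s2, s3, s4}
s0 ∉ Sat(EF a) = {s1, s2, s3, s4}, so the formula does not hold at s0.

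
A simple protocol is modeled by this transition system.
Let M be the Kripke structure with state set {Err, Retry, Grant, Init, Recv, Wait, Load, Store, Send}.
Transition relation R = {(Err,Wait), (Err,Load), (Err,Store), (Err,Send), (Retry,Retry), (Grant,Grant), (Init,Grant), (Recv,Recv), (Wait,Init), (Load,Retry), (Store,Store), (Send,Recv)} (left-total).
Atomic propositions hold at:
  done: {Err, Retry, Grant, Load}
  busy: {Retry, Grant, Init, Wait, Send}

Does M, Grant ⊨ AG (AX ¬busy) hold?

No

Sat(¬busy) = {Err, Recv, Load, Store}
Sat(AX ¬busy) = {s : every successor in {Err, Recv, Load, Store}} = {Recv, Store, Send}
AG (AX ¬busy): greatest fixpoint, start Z0 = {Recv, Store, Send}, keep only states in Sat with every successor in Z. Already a fixed point.
Sat(AG (AX ¬busy)) = {Recv, Store, Send}
Grant ∉ Sat(AG (AX ¬busy)) = {Recv, Store, Send}, so the formula does not hold at Grant.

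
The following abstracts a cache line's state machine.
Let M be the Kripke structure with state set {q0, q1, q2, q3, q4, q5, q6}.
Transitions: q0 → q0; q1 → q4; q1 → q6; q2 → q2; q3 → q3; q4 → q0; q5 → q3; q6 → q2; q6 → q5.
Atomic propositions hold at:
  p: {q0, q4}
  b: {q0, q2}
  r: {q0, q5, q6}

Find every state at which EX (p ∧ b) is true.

{q0, q4}

Sat(p ∧ b) = {q0}
Sat(EX (p ∧ b)) = {s : some successor in {q0}} = {q0, q4}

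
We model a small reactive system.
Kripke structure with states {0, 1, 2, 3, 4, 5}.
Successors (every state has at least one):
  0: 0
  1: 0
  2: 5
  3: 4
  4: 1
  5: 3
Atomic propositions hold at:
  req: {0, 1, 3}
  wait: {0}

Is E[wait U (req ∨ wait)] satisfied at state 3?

Yes

Sat(req ∨ wait) = {0, 1, 3}
E[wait U (req ∨ wait)]: least fixpoint, start Z0 = Sat((req ∨ wait)) = {0, 1, 3}, add states in Sat(wait) with some successor in Z. Already a fixed point.
Sat(E[wait U (req ∨ wait)]) = {0, 1, 3}
3 ∈ Sat(E[wait U (req ∨ wait)]) = {0, 1, 3}, so the formula holds at 3.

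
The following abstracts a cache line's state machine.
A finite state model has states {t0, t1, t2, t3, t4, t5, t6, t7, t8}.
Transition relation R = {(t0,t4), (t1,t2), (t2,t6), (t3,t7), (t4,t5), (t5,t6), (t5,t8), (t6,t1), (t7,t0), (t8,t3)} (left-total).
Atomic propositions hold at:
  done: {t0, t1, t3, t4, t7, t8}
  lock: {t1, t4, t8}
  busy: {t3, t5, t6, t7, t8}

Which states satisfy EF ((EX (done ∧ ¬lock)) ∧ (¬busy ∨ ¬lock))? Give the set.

Sat(¬lock) = {t0, t2, t3, t5, t6, t7}
Sat(done ∧ ¬lock) = {t0, t3, t7}
Sat(EX (done ∧ ¬lock)) = {s : some successor in {t0, t3, t7}} = {t3, t7, t8}
Sat(¬busy) = {t0, t1, t2, t4}
Sat(¬busy ∨ ¬lock) = {t0, t1, t2, t3, t4, t5, t6, t7}
Sat((EX (done ∧ ¬lock)) ∧ (¬busy ∨ ¬lock)) = {t3, t7}
EF ((EX (done ∧ ¬lock)) ∧ (¬busy ∨ ¬lock)): least fixpoint, start Z0 = {t3, t7}, add states with some successor in Z. Z1 = {t3, t7, t8}; Z2 = {t3, t5, t7, t8}; Z3 = {t3, t4, t5, t7, t8}; Z4 = {t0, t3, t4, t5, t7, t8}; fixed.
Sat(EF ((EX (done ∧ ¬lock)) ∧ (¬busy ∨ ¬lock))) = {t0, t3, t4, t5, t7, t8}

{t0, t3, t4, t5, t7, t8}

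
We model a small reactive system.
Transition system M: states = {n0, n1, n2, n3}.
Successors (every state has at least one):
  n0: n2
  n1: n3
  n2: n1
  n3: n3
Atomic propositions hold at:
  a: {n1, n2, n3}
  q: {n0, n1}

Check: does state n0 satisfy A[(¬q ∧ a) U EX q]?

Sat(¬q) = {n2, n3}
Sat(¬q ∧ a) = {n2, n3}
Sat(EX q) = {s : some successor in {n0, n1}} = {n2}
A[(¬q ∧ a) U EX q]: least fixpoint, start Z0 = Sat(EX q) = {n2}, add states in Sat(¬q ∧ a) with every successor in Z. Already a fixed point.
Sat(A[(¬q ∧ a) U EX q]) = {n2}
n0 ∉ Sat(A[(¬q ∧ a) U EX q]) = {n2}, so the formula does not hold at n0.

No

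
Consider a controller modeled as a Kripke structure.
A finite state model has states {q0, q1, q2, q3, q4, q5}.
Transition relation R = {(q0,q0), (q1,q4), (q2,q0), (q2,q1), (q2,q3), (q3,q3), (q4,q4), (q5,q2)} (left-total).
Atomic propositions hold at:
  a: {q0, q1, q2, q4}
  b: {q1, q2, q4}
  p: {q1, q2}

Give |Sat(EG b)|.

EG b: greatest fixpoint, start Z0 = {q1, q2, q4}, keep only states in Sat with some successor in Z. Already a fixed point.
Sat(EG b) = {q1, q2, q4}
|Sat(EG b)| = |{q1, q2, q4}| = 3.

3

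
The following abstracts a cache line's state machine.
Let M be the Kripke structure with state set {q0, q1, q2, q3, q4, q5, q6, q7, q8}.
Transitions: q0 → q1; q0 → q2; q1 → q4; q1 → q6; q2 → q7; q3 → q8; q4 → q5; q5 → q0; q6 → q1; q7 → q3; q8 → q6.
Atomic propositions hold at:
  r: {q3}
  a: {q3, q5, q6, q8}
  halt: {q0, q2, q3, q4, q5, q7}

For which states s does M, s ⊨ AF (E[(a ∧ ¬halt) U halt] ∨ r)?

Sat(¬halt) = {q1, q6, q8}
Sat(a ∧ ¬halt) = {q6, q8}
E[(a ∧ ¬halt) U halt]: least fixpoint, start Z0 = Sat(halt) = {q0, q2, q3, q4, q5, q7}, add states in Sat(a ∧ ¬halt) with some successor in Z. Already a fixed point.
Sat(E[(a ∧ ¬halt) U halt]) = {q0, q2, q3, q4, q5, q7}
Sat(E[(a ∧ ¬halt) U halt] ∨ r) = {q0, q2, q3, q4, q5, q7}
AF (E[(a ∧ ¬halt) U halt] ∨ r): least fixpoint, start Z0 = {q0, q2, q3, q4, q5, q7}, add states with every successor in Z. Already a fixed point.
Sat(AF (E[(a ∧ ¬halt) U halt] ∨ r)) = {q0, q2, q3, q4, q5, q7}

{q0, q2, q3, q4, q5, q7}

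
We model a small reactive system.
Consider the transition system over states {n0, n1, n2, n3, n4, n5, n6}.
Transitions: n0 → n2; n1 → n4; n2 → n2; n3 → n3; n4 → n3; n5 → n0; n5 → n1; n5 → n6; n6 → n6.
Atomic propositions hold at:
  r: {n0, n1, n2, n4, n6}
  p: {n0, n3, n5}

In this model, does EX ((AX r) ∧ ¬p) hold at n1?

No

Sat(AX r) = {s : every successor in {n0, n1, n2, n4, n6}} = {n0, n1, n2, n5, n6}
Sat(¬p) = {n1, n2, n4, n6}
Sat((AX r) ∧ ¬p) = {n1, n2, n6}
Sat(EX ((AX r) ∧ ¬p)) = {s : some successor in {n1, n2, n6}} = {n0, n2, n5, n6}
n1 ∉ Sat(EX ((AX r) ∧ ¬p)) = {n0, n2, n5, n6}, so the formula does not hold at n1.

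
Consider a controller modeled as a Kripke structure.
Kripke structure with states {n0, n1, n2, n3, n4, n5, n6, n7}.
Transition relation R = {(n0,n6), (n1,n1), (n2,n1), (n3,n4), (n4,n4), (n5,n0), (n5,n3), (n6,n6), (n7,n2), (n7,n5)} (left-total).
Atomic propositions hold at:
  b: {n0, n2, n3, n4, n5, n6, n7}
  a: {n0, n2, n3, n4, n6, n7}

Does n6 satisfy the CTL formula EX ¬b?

Sat(¬b) = {n1}
Sat(EX ¬b) = {s : some successor in {n1}} = {n1, n2}
n6 ∉ Sat(EX ¬b) = {n1, n2}, so the formula does not hold at n6.

No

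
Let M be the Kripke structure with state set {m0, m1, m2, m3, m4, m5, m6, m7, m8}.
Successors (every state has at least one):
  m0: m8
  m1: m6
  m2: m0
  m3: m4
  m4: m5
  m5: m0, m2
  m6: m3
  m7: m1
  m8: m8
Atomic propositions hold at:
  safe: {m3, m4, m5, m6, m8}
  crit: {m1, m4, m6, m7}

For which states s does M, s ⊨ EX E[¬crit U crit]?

Sat(¬crit) = {m0, m2, m3, m5, m8}
E[¬crit U crit]: least fixpoint, start Z0 = Sat(crit) = {m1, m4, m6, m7}, add states in Sat(¬crit) with some successor in Z. Z1 = {m1, m3, m4, m6, m7}; fixed.
Sat(E[¬crit U crit]) = {m1, m3, m4, m6, m7}
Sat(EX E[¬crit U crit]) = {s : some successor in {m1, m3, m4, m6, m7}} = {m1, m3, m6, m7}

{m1, m3, m6, m7}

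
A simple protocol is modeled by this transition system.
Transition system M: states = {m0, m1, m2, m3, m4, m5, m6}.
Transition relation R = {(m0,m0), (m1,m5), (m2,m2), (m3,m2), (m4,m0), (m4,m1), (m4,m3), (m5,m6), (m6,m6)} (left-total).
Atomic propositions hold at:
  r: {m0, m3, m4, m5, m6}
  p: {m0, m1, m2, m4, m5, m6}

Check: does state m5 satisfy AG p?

AG p: greatest fixpoint, start Z0 = {m0, m1, m2, m4, m5, m6}, keep only states in Sat with every successor in Z. Z1 = {m0, m1, m2, m5, m6}; fixed.
Sat(AG p) = {m0, m1, m2, m5, m6}
m5 ∈ Sat(AG p) = {m0, m1, m2, m5, m6}, so the formula holds at m5.

Yes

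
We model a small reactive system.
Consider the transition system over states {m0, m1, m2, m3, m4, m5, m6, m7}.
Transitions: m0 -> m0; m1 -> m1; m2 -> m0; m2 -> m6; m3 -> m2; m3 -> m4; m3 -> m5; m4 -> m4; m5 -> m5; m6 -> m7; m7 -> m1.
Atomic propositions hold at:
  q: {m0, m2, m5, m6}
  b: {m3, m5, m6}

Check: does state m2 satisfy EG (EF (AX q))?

Sat(AX q) = {s : every successor in {m0, m2, m5, m6}} = {m0, m2, m5}
EF (AX q): least fixpoint, start Z0 = {m0, m2, m5}, add states with some successor in Z. Z1 = {m0, m2, m3, m5}; fixed.
Sat(EF (AX q)) = {m0, m2, m3, m5}
EG (EF (AX q)): greatest fixpoint, start Z0 = {m0, m2, m3, m5}, keep only states in Sat with some successor in Z. Already a fixed point.
Sat(EG (EF (AX q))) = {m0, m2, m3, m5}
m2 ∈ Sat(EG (EF (AX q))) = {m0, m2, m3, m5}, so the formula holds at m2.

Yes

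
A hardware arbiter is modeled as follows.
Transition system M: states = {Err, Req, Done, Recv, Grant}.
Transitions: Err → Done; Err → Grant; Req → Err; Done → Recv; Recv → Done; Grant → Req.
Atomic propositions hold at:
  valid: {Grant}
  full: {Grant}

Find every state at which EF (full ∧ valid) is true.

Sat(full ∧ valid) = {Grant}
EF (full ∧ valid): least fixpoint, start Z0 = {Grant}, add states with some successor in Z. Z1 = {Err, Grant}; Z2 = {Err, Req, Grant}; fixed.
Sat(EF (full ∧ valid)) = {Err, Req, Grant}

{Err, Req, Grant}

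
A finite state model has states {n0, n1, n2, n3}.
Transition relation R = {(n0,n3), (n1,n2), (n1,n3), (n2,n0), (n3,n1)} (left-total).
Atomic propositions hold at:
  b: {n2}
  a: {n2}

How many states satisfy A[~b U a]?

Sat(~b) = {n0, n1, n3}
A[~b U a]: least fixpoint, start Z0 = Sat(a) = {n2}, add states in Sat(~b) with every successor in Z. Already a fixed point.
Sat(A[~b U a]) = {n2}
|Sat(A[~b U a])| = |{n2}| = 1.

1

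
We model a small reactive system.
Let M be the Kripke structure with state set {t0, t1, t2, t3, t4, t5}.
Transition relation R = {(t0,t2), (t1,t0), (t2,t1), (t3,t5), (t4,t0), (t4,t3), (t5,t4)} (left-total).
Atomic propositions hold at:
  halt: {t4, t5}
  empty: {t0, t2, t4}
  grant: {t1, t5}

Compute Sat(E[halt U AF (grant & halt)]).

{t3, t4, t5}

Sat(grant & halt) = {t5}
AF (grant & halt): least fixpoint, start Z0 = {t5}, add states with every successor in Z. Z1 = {t3, t5}; fixed.
Sat(AF (grant & halt)) = {t3, t5}
E[halt U AF (grant & halt)]: least fixpoint, start Z0 = Sat(AF (grant & halt)) = {t3, t5}, add states in Sat(halt) with some successor in Z. Z1 = {t3, t4, t5}; fixed.
Sat(E[halt U AF (grant & halt)]) = {t3, t4, t5}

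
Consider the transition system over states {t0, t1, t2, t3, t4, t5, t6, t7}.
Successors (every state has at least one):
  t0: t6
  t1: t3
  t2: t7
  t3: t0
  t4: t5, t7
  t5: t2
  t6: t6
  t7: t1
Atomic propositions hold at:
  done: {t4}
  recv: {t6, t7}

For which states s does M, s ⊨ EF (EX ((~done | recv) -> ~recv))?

Sat(~done) = {t0, t1, t2, t3, t5, t6, t7}
Sat(~done | recv) = {t0, t1, t2, t3, t5, t6, t7}
Sat(~recv) = {t0, t1, t2, t3, t4, t5}
Sat((~done | recv) -> ~recv) = {t0, t1, t2, t3, t4, t5}
Sat(EX ((~done | recv) -> ~recv)) = {s : some successor in {t0, t1, t2, t3, t4, t5}} = {t1, t3, t4, t5, t7}
EF (EX ((~done | recv) -> ~recv)): least fixpoint, start Z0 = {t1, t3, t4, t5, t7}, add states with some successor in Z. Z1 = {t1, t2, t3, t4, t5, t7}; fixed.
Sat(EF (EX ((~done | recv) -> ~recv))) = {t1, t2, t3, t4, t5, t7}

{t1, t2, t3, t4, t5, t7}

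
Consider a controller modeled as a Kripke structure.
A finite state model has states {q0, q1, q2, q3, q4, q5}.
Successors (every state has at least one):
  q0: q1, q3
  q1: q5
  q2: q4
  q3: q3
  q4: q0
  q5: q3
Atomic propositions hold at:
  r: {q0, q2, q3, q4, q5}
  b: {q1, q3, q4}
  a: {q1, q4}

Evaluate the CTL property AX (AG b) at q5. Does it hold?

Yes

AG b: greatest fixpoint, start Z0 = {q1, q3, q4}, keep only states in Sat with every successor in Z. Z1 = {q3}; fixed.
Sat(AG b) = {q3}
Sat(AX (AG b)) = {s : every successor in {q3}} = {q3, q5}
q5 ∈ Sat(AX (AG b)) = {q3, q5}, so the formula holds at q5.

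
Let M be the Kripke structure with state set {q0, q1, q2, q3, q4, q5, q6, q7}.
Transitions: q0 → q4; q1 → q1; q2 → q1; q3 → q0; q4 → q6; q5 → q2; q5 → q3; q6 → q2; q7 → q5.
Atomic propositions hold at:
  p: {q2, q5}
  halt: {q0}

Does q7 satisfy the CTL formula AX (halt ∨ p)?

Sat(halt ∨ p) = {q0, q2, q5}
Sat(AX (halt ∨ p)) = {s : every successor in {q0, q2, q5}} = {q3, q6, q7}
q7 ∈ Sat(AX (halt ∨ p)) = {q3, q6, q7}, so the formula holds at q7.

Yes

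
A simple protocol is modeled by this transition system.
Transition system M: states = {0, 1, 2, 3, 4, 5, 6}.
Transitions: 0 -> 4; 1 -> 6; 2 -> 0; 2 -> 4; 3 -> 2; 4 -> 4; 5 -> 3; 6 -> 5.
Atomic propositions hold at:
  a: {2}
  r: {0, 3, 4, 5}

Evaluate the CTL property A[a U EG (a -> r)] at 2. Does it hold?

Yes

Sat(a -> r) = {0, 1, 3, 4, 5, 6}
EG (a -> r): greatest fixpoint, start Z0 = {0, 1, 3, 4, 5, 6}, keep only states in Sat with some successor in Z. Z1 = {0, 1, 4, 5, 6}; Z2 = {0, 1, 4, 6}; Z3 = {0, 1, 4}; Z4 = {0, 4}; fixed.
Sat(EG (a -> r)) = {0, 4}
A[a U EG (a -> r)]: least fixpoint, start Z0 = Sat(EG (a -> r)) = {0, 4}, add states in Sat(a) with every successor in Z. Z1 = {0, 2, 4}; fixed.
Sat(A[a U EG (a -> r)]) = {0, 2, 4}
2 ∈ Sat(A[a U EG (a -> r)]) = {0, 2, 4}, so the formula holds at 2.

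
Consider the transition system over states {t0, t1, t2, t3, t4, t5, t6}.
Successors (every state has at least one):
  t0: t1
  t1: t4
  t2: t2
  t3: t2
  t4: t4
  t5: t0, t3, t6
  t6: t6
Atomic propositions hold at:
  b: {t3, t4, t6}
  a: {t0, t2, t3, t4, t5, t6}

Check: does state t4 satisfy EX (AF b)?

Yes

AF b: least fixpoint, start Z0 = {t3, t4, t6}, add states with every successor in Z. Z1 = {t1, t3, t4, t6}; Z2 = {t0, t1, t3, t4, t6}; Z3 = {t0, t1, t3, t4, t5, t6}; fixed.
Sat(AF b) = {t0, t1, t3, t4, t5, t6}
Sat(EX (AF b)) = {s : some successor in {t0, t1, t3, t4, t5, t6}} = {t0, t1, t4, t5, t6}
t4 ∈ Sat(EX (AF b)) = {t0, t1, t4, t5, t6}, so the formula holds at t4.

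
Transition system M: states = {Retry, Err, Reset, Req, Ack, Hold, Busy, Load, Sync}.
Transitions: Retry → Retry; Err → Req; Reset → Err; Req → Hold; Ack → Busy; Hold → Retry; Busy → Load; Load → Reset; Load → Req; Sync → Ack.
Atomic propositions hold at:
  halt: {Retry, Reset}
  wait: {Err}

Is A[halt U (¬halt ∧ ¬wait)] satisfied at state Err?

No

Sat(¬halt) = {Err, Req, Ack, Hold, Busy, Load, Sync}
Sat(¬wait) = {Retry, Reset, Req, Ack, Hold, Busy, Load, Sync}
Sat(¬halt ∧ ¬wait) = {Req, Ack, Hold, Busy, Load, Sync}
A[halt U (¬halt ∧ ¬wait)]: least fixpoint, start Z0 = Sat((¬halt ∧ ¬wait)) = {Req, Ack, Hold, Busy, Load, Sync}, add states in Sat(halt) with every successor in Z. Already a fixed point.
Sat(A[halt U (¬halt ∧ ¬wait)]) = {Req, Ack, Hold, Busy, Load, Sync}
Err ∉ Sat(A[halt U (¬halt ∧ ¬wait)]) = {Req, Ack, Hold, Busy, Load, Sync}, so the formula does not hold at Err.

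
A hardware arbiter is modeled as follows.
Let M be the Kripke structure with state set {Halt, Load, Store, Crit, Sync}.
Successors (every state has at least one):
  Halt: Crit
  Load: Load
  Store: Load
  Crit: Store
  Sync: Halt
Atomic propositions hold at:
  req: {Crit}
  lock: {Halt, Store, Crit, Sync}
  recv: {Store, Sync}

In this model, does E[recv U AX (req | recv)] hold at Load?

Sat(req | recv) = {Store, Crit, Sync}
Sat(AX (req | recv)) = {s : every successor in {Store, Crit, Sync}} = {Halt, Crit}
E[recv U AX (req | recv)]: least fixpoint, start Z0 = Sat(AX (req | recv)) = {Halt, Crit}, add states in Sat(recv) with some successor in Z. Z1 = {Halt, Crit, Sync}; fixed.
Sat(E[recv U AX (req | recv)]) = {Halt, Crit, Sync}
Load ∉ Sat(E[recv U AX (req | recv)]) = {Halt, Crit, Sync}, so the formula does not hold at Load.

No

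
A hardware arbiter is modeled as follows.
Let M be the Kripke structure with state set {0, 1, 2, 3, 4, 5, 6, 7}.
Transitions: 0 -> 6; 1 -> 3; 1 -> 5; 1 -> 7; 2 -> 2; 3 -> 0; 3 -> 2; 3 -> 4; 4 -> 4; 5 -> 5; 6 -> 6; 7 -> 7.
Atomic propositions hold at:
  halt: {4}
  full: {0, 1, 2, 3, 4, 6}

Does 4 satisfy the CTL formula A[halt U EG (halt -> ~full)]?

Sat(~full) = {5, 7}
Sat(halt -> ~full) = {0, 1, 2, 3, 5, 6, 7}
EG (halt -> ~full): greatest fixpoint, start Z0 = {0, 1, 2, 3, 5, 6, 7}, keep only states in Sat with some successor in Z. Already a fixed point.
Sat(EG (halt -> ~full)) = {0, 1, 2, 3, 5, 6, 7}
A[halt U EG (halt -> ~full)]: least fixpoint, start Z0 = Sat(EG (halt -> ~full)) = {0, 1, 2, 3, 5, 6, 7}, add states in Sat(halt) with every successor in Z. Already a fixed point.
Sat(A[halt U EG (halt -> ~full)]) = {0, 1, 2, 3, 5, 6, 7}
4 ∉ Sat(A[halt U EG (halt -> ~full)]) = {0, 1, 2, 3, 5, 6, 7}, so the formula does not hold at 4.

No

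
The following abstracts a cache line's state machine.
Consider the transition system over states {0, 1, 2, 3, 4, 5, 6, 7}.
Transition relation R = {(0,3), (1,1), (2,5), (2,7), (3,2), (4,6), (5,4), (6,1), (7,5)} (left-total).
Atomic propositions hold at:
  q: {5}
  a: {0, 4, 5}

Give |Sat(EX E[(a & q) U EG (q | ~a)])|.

3

Sat(a & q) = {5}
Sat(~a) = {1, 2, 3, 6, 7}
Sat(q | ~a) = {1, 2, 3, 5, 6, 7}
EG (q | ~a): greatest fixpoint, start Z0 = {1, 2, 3, 5, 6, 7}, keep only states in Sat with some successor in Z. Z1 = {1, 2, 3, 6, 7}; Z2 = {1, 2, 3, 6}; Z3 = {1, 3, 6}; Z4 = {1, 6}; fixed.
Sat(EG (q | ~a)) = {1, 6}
E[(a & q) U EG (q | ~a)]: least fixpoint, start Z0 = Sat(EG (q | ~a)) = {1, 6}, add states in Sat(a & q) with some successor in Z. Already a fixed point.
Sat(E[(a & q) U EG (q | ~a)]) = {1, 6}
Sat(EX E[(a & q) U EG (q | ~a)]) = {s : some successor in {1, 6}} = {1, 4, 6}
|Sat(EX E[(a & q) U EG (q | ~a)])| = |{1, 4, 6}| = 3.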